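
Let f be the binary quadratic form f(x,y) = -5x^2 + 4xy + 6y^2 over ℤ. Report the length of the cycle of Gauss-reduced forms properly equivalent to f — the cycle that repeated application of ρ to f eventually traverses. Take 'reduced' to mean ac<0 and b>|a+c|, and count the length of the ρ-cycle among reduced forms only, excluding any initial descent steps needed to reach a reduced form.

D = 136, ⌊√D⌋ = 11
river: ρ → (6,8,-3)
river: ρ → (-3,10,3)
river: ρ → (3,8,-6)
river: ρ → (-6,4,5)
river: ρ → (5,6,-5)
river: ρ → (-5,4,6)
ρ-cycle length = 6 (tail of 0 descent steps not counted)

6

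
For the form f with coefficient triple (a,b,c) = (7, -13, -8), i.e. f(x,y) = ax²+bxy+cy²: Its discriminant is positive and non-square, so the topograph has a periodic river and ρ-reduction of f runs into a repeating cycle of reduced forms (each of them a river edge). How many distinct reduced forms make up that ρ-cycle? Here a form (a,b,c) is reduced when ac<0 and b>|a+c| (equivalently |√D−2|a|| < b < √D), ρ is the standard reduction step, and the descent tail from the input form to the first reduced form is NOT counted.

D = 393, ⌊√D⌋ = 19
descent: ρ → (-8,13,7)  [lands on river]
river: ρ → (7,15,-6)
river: ρ → (-6,9,13)
river: ρ → (13,17,-2)
river: ρ → (-2,19,4)
river: ρ → (4,13,-14)
river: ρ → (-14,15,3)
river: ρ → (3,15,-14)
river: ρ → (-14,13,4)
river: ρ → (4,19,-2)
river: ρ → (-2,17,13)
river: ρ → (13,9,-6)
river: ρ → (-6,15,7)
river: ρ → (7,13,-8)
river: ρ → (-8,19,1)
river: ρ → (1,19,-8)
ρ-cycle length = 16 (tail of 1 descent step not counted)

16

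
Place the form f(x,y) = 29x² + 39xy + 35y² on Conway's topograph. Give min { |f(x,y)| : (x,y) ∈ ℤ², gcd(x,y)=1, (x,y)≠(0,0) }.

translate: b→-19 (≡39 mod 58), so (29,39,35)→(29,-19,25)
flip: (29,-19,25)→(25,19,29)
reduced (well bottom): (25,19,29) with a≤c, −a<b≤a
well minimum = a = 25

25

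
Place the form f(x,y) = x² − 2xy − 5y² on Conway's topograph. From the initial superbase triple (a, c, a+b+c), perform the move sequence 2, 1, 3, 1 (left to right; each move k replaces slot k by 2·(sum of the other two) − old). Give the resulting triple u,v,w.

start (1,-5,-6) = (f(1,0),f(0,1),f(1,1))
replace slot 2: 2·(1+(-6)) − (-5) = -5 → (1,-5,-6)
replace slot 1: 2·((-5)+(-6)) − 1 = -23 → (-23,-5,-6)
replace slot 3: 2·((-23)+(-5)) − (-6) = -50 → (-23,-5,-50)
replace slot 1: 2·((-5)+(-50)) − (-23) = -87 → (-87,-5,-50)

-87,-5,-50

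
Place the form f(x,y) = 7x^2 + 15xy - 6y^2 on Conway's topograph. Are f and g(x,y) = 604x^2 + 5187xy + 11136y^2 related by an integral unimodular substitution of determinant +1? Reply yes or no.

D₁ = 393, D₂ = 393
river cycle of f (length 16): (-6, 9, 13), (13, 17, -2), (-2, 19, 4), (4, 13, -14), (-14, 15, 3), (3, 15, -14), (-14, 13, 4), (4, 19, -2), (-2, 17, 13), (13, 9, -6), … (6 more)
river cycle of g (length 16): (7, 15, -6), (-6, 9, 13), (13, 17, -2), (-2, 19, 4), (4, 13, -14), (-14, 15, 3), (3, 15, -14), (-14, 13, 4), (4, 19, -2), (-2, 17, 13), … (6 more)
cycles coincide ⇒ equivalent

yes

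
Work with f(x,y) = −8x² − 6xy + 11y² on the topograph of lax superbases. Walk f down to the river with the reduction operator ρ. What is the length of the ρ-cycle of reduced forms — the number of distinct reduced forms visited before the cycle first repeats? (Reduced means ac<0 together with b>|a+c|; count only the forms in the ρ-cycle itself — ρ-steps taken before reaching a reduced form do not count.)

D = 388, ⌊√D⌋ = 19
descent: ρ → (11,6,-8)  [lands on river]
river: ρ → (-8,10,9)
river: ρ → (9,8,-9)
river: ρ → (-9,10,8)
river: ρ → (8,6,-11)
river: ρ → (-11,16,3)
river: ρ → (3,14,-16)
river: ρ → (-16,18,1)
river: ρ → (1,18,-16)
river: ρ → (-16,14,3)
river: ρ → (3,16,-11)
river: ρ → (-11,6,8)
river: ρ → (8,10,-9)
river: ρ → (-9,8,9)
river: ρ → (9,10,-8)
river: ρ → (-8,6,11)
river: ρ → (11,16,-3)
river: ρ → (-3,14,16)
river: ρ → (16,18,-1)
river: ρ → (-1,18,16)
river: ρ → (16,14,-3)
river: ρ → (-3,16,11)
ρ-cycle length = 22 (tail of 1 descent step not counted)

22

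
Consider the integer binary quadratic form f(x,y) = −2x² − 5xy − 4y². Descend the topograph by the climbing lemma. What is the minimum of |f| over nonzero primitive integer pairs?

translate: b→1 (≡5 mod 4), so (2,5,4)→(2,1,1)
flip: (2,1,1)→(1,-1,2)
translate: b→1 (≡-1 mod 2), so (1,-1,2)→(1,1,2)
reduced (well bottom): (1,1,2) with a≤c, −a<b≤a
well minimum |f| = |-1| = 1 (negative-definite)

1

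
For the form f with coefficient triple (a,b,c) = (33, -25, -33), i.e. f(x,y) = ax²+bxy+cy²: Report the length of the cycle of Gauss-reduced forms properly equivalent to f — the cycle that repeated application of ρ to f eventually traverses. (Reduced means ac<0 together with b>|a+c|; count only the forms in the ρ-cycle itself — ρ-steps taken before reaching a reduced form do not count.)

D = 4981, ⌊√D⌋ = 70
descent: ρ → (-33,25,33)  [lands on river]
river: ρ → (33,41,-25)
river: ρ → (-25,59,15)
river: ρ → (15,61,-21)
river: ρ → (-21,65,9)
river: ρ → (9,61,-35)
river: ρ → (-35,9,35)
river: ρ → (35,61,-9)
river: ρ → (-9,65,21)
river: ρ → (21,61,-15)
river: ρ → (-15,59,25)
river: ρ → (25,41,-33)
ρ-cycle length = 12 (tail of 1 descent step not counted)

12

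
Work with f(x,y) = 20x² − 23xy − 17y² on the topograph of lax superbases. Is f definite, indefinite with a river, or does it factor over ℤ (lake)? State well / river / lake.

D = b²−4ac = (-23)² − 4·20·(-17) = 1889
D > 0 non-square ⇒ indefinite ⇒ periodic river

river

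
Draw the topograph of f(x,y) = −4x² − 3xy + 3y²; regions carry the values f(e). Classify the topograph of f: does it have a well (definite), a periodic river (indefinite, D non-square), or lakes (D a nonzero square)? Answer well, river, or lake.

D = b²−4ac = (-3)² − 4·(-4)·3 = 57
D > 0 non-square ⇒ indefinite ⇒ periodic river

river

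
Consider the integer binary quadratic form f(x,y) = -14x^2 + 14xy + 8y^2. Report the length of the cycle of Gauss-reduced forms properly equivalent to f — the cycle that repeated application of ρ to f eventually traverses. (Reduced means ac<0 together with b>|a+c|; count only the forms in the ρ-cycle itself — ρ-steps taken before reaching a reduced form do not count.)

D = 644, ⌊√D⌋ = 25
river: ρ → (8,18,-10)
river: ρ → (-10,22,4)
river: ρ → (4,18,-20)
river: ρ → (-20,22,2)
river: ρ → (2,22,-20)
river: ρ → (-20,18,4)
river: ρ → (4,22,-10)
river: ρ → (-10,18,8)
river: ρ → (8,14,-14)
river: ρ → (-14,14,8)
ρ-cycle length = 10 (tail of 0 descent steps not counted)

10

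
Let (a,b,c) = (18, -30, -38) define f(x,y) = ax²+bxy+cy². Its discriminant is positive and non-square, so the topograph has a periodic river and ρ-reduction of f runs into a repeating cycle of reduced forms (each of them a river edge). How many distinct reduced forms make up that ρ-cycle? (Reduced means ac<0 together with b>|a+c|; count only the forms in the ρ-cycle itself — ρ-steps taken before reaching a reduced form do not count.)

D = 3636, ⌊√D⌋ = 60
descent: ρ → (-38,30,18)  [lands on river]
river: ρ → (18,42,-26)
river: ρ → (-26,10,34)
river: ρ → (34,58,-2)
river: ρ → (-2,58,34)
river: ρ → (34,10,-26)
river: ρ → (-26,42,18)
river: ρ → (18,30,-38)
river: ρ → (-38,46,10)
river: ρ → (10,54,-18)
river: ρ → (-18,54,10)
river: ρ → (10,46,-38)
ρ-cycle length = 12 (tail of 1 descent step not counted)

12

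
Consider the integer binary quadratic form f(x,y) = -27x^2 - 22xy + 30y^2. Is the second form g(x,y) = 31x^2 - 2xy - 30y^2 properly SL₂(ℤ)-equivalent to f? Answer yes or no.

D₁ = 3724, D₂ = 3724
river cycle of f (length 22): (30, 22, -27), (-27, 32, 25), (25, 18, -34), (-34, 50, 9), (9, 58, -10), (-10, 42, 49), (49, 56, -3), (-3, 58, 30), (30, 2, -31), (-31, 60, 1), … (12 more)
river cycle of g (length 22): (-30, 2, 31), (31, 60, -1), (-1, 60, 31), (31, 2, -30), (-30, 58, 3), (3, 56, -49), (-49, 42, 10), (10, 58, -9), (-9, 50, 34), (34, 18, -25), … (12 more)
cycles differ ⇒ inequivalent

no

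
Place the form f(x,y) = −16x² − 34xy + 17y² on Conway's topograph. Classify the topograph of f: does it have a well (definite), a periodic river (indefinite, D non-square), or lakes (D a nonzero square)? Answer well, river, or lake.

D = b²−4ac = (-34)² − 4·(-16)·17 = 2244
D > 0 non-square ⇒ indefinite ⇒ periodic river

river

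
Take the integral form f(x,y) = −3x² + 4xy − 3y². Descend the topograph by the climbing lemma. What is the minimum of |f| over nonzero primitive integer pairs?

translate: b→2 (≡-4 mod 6), so (3,-4,3)→(3,2,2)
flip: (3,2,2)→(2,-2,3)
translate: b→2 (≡-2 mod 4), so (2,-2,3)→(2,2,3)
reduced (well bottom): (2,2,3) with a≤c, −a<b≤a
well minimum |f| = |-2| = 2 (negative-definite)

2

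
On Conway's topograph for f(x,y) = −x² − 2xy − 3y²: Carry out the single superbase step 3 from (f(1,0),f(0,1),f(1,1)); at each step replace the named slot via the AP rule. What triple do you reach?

start (-1,-3,-6) = (f(1,0),f(0,1),f(1,1))
replace slot 3: 2·((-1)+(-3)) − (-6) = -2 → (-1,-3,-2)

-1,-3,-2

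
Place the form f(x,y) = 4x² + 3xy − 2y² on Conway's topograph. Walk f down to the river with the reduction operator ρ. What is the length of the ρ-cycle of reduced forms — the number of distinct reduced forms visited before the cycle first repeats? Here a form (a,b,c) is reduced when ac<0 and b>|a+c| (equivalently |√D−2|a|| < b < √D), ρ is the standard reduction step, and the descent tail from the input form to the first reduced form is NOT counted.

D = 41, ⌊√D⌋ = 6
river: ρ → (-2,5,2)
river: ρ → (2,3,-4)
river: ρ → (-4,5,1)
river: ρ → (1,5,-4)
river: ρ → (-4,3,2)
river: ρ → (2,5,-2)
river: ρ → (-2,3,4)
river: ρ → (4,5,-1)
river: ρ → (-1,5,4)
river: ρ → (4,3,-2)
ρ-cycle length = 10 (tail of 0 descent steps not counted)

10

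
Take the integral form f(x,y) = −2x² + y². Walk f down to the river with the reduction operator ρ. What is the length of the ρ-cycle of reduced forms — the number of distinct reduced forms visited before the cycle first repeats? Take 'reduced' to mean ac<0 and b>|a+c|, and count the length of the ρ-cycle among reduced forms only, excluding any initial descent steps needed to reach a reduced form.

D = 8, ⌊√D⌋ = 2
descent: ρ → (1,2,-1)  [lands on river]
river: ρ → (-1,2,1)
ρ-cycle length = 2 (tail of 1 descent step not counted)

2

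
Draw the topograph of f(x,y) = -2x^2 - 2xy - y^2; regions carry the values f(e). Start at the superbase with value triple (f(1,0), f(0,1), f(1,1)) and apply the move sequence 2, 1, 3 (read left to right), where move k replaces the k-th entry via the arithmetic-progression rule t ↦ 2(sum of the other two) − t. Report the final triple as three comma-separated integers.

start (-2,-1,-5) = (f(1,0),f(0,1),f(1,1))
replace slot 2: 2·((-2)+(-5)) − (-1) = -13 → (-2,-13,-5)
replace slot 1: 2·((-13)+(-5)) − (-2) = -34 → (-34,-13,-5)
replace slot 3: 2·((-34)+(-13)) − (-5) = -89 → (-34,-13,-89)

-34,-13,-89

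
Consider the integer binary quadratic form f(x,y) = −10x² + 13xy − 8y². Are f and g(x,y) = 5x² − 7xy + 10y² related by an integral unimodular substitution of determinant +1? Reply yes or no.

D₁ = -151, D₂ = -151
f is negative-definite; reduce −f:
−f: translate: b→7 (≡-13 mod 20), so (10,-13,8)→(10,7,5)
−f: flip: (10,7,5)→(5,-7,10)
−f: translate: b→3 (≡-7 mod 10), so (5,-7,10)→(5,3,8)
−f: reduced (well bottom): (5,3,8) with a≤c, −a<b≤a
flip sign back: reduced form of f is (-5,-3,-8)
g: translate: b→3 (≡-7 mod 10), so (5,-7,10)→(5,3,8)
g: reduced (well bottom): (5,3,8) with a≤c, −a<b≤a
reduced forms (-5, -3, -8) vs (5, 3, 8) ⇒ inequivalent

no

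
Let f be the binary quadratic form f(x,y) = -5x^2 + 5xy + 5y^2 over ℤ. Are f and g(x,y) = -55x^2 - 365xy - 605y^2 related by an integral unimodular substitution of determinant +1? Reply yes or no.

D₁ = 125, D₂ = 125
river cycle of f (length 2): (5, 5, -5), (-5, 5, 5)
river cycle of g (length 2): (-5, 5, 5), (5, 5, -5)
cycles coincide ⇒ equivalent

yes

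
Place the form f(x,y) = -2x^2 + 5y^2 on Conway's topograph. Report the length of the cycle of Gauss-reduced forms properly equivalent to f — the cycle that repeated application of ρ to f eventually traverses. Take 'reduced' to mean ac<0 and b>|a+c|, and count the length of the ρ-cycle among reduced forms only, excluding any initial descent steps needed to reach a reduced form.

D = 40, ⌊√D⌋ = 6
descent: ρ → (5,0,-2)
descent: ρ → (-2,4,3)  [lands on river]
river: ρ → (3,2,-3)
river: ρ → (-3,4,2)
river: ρ → (2,4,-3)
river: ρ → (-3,2,3)
river: ρ → (3,4,-2)
ρ-cycle length = 6 (tail of 2 descent steps not counted)

6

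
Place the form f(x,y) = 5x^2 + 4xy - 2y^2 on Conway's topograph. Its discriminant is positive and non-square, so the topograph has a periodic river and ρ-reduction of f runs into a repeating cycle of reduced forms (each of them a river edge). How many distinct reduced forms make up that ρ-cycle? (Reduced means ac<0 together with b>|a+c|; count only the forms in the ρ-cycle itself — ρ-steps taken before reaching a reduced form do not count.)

D = 56, ⌊√D⌋ = 7
river: ρ → (-2,4,5)
river: ρ → (5,6,-1)
river: ρ → (-1,6,5)
river: ρ → (5,4,-2)
ρ-cycle length = 4 (tail of 0 descent steps not counted)

4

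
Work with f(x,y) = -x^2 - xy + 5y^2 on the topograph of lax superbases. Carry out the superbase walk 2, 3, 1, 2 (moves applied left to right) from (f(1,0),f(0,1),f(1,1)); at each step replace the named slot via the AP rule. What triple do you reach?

start (-1,5,3) = (f(1,0),f(0,1),f(1,1))
replace slot 2: 2·((-1)+3) − 5 = -1 → (-1,-1,3)
replace slot 3: 2·((-1)+(-1)) − 3 = -7 → (-1,-1,-7)
replace slot 1: 2·((-1)+(-7)) − (-1) = -15 → (-15,-1,-7)
replace slot 2: 2·((-15)+(-7)) − (-1) = -43 → (-15,-43,-7)

-15,-43,-7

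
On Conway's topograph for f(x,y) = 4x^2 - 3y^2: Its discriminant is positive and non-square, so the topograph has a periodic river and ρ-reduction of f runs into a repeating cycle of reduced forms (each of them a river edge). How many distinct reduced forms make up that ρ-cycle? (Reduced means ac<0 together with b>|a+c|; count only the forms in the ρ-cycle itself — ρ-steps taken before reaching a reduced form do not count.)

D = 48, ⌊√D⌋ = 6
descent: ρ → (-3,6,1)  [lands on river]
river: ρ → (1,6,-3)
ρ-cycle length = 2 (tail of 1 descent step not counted)

2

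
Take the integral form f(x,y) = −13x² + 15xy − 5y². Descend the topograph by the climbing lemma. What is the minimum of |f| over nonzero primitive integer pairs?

translate: b→11 (≡-15 mod 26), so (13,-15,5)→(13,11,3)
flip: (13,11,3)→(3,-11,13)
translate: b→1 (≡-11 mod 6), so (3,-11,13)→(3,1,3)
reduced (well bottom): (3,1,3) with a≤c, −a<b≤a
well minimum |f| = |-3| = 3 (negative-definite)

3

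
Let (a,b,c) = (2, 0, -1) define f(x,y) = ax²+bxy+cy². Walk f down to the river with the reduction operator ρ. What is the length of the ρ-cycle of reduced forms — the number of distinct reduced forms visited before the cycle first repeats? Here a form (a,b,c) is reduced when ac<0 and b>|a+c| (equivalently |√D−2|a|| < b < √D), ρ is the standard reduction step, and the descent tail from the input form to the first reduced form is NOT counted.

D = 8, ⌊√D⌋ = 2
descent: ρ → (-1,2,1)  [lands on river]
river: ρ → (1,2,-1)
ρ-cycle length = 2 (tail of 1 descent step not counted)

2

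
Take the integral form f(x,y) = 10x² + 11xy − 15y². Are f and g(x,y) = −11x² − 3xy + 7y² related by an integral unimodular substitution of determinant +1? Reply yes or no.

D₁ = 721, D₂ = 317
discriminants differ ⇒ not SL₂(ℤ)-equivalent

no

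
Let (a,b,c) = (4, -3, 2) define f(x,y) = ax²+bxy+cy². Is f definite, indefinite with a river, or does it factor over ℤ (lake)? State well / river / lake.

D = b²−4ac = (-3)² − 4·4·2 = -23
D < 0 ⇒ definite ⇒ every region one sign ⇒ single well

well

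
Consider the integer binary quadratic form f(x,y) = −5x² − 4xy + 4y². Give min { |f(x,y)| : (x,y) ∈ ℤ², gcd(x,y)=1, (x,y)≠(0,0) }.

descent: ρ → (4,4,-5)  [lands on river]
river: ρ → (-5,6,3)
river: ρ → (3,6,-5)
river: ρ → (-5,4,4)
closes: descent 1, river 4
min |a| on river = 3

3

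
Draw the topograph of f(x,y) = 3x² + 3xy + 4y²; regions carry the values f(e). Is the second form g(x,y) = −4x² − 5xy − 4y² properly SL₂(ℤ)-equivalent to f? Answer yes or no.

D₁ = -39, D₂ = -39
f: reduced (well bottom): (3,3,4) with a≤c, −a<b≤a
g is negative-definite; reduce −g:
−g: translate: b→-3 (≡5 mod 8), so (4,5,4)→(4,-3,3)
−g: flip: (4,-3,3)→(3,3,4)
−g: reduced (well bottom): (3,3,4) with a≤c, −a<b≤a
flip sign back: reduced form of g is (-3,-3,-4)
reduced forms (3, 3, 4) vs (-3, -3, -4) ⇒ inequivalent

no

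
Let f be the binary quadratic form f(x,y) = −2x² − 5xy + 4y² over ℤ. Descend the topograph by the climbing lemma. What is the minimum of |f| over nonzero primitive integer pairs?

descent: ρ → (4,5,-2)  [lands on river]
river: ρ → (-2,7,1)
river: ρ → (1,7,-2)
river: ρ → (-2,5,4)
river: ρ → (4,3,-3)
river: ρ → (-3,3,4)
closes: descent 1, river 6
min |a| on river = 1

1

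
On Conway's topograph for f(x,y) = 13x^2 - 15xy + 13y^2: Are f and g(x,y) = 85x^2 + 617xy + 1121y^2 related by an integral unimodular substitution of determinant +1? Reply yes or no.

D₁ = -451, D₂ = -451
f: translate: b→11 (≡-15 mod 26), so (13,-15,13)→(13,11,11)
f: flip: (13,11,11)→(11,-11,13)
f: translate: b→11 (≡-11 mod 22), so (11,-11,13)→(11,11,13)
f: reduced (well bottom): (11,11,13) with a≤c, −a<b≤a
g: translate: b→-63 (≡617 mod 170), so (85,617,1121)→(85,-63,13)
g: flip: (85,-63,13)→(13,63,85)
g: translate: b→11 (≡63 mod 26), so (13,63,85)→(13,11,11)
g: flip: (13,11,11)→(11,-11,13)
g: translate: b→11 (≡-11 mod 22), so (11,-11,13)→(11,11,13)
g: reduced (well bottom): (11,11,13) with a≤c, −a<b≤a
reduced forms (11, 11, 13) vs (11, 11, 13) ⇒ equivalent

yes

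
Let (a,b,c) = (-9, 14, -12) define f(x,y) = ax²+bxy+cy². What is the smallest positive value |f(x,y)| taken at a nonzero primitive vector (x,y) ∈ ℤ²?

translate: b→4 (≡-14 mod 18), so (9,-14,12)→(9,4,7)
flip: (9,4,7)→(7,-4,9)
reduced (well bottom): (7,-4,9) with a≤c, −a<b≤a
well minimum |f| = |-7| = 7 (negative-definite)

7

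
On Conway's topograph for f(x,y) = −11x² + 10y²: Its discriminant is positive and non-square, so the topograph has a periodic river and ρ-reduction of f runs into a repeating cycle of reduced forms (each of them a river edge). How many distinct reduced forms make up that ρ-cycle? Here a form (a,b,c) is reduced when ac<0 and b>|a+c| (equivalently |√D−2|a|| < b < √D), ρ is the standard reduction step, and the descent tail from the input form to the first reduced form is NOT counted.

D = 440, ⌊√D⌋ = 20
descent: ρ → (10,20,-1)  [lands on river]
river: ρ → (-1,20,10)
ρ-cycle length = 2 (tail of 1 descent step not counted)

2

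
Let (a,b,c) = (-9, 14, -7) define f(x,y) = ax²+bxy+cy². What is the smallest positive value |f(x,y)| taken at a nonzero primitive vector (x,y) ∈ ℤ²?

translate: b→4 (≡-14 mod 18), so (9,-14,7)→(9,4,2)
flip: (9,4,2)→(2,-4,9)
translate: b→0 (≡-4 mod 4), so (2,-4,9)→(2,0,7)
reduced (well bottom): (2,0,7) with a≤c, −a<b≤a
well minimum |f| = |-2| = 2 (negative-definite)

2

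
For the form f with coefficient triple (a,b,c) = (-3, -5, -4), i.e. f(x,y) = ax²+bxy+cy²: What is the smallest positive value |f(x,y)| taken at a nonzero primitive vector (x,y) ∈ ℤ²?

translate: b→-1 (≡5 mod 6), so (3,5,4)→(3,-1,2)
flip: (3,-1,2)→(2,1,3)
reduced (well bottom): (2,1,3) with a≤c, −a<b≤a
well minimum |f| = |-2| = 2 (negative-definite)

2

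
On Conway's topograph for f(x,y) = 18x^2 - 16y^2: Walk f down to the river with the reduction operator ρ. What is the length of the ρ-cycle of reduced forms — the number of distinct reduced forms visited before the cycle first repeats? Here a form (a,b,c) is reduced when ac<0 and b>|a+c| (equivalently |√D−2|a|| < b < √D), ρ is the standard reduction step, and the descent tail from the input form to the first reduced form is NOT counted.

D = 1152, ⌊√D⌋ = 33
descent: ρ → (-16,32,2)  [lands on river]
river: ρ → (2,32,-16)
ρ-cycle length = 2 (tail of 1 descent step not counted)

2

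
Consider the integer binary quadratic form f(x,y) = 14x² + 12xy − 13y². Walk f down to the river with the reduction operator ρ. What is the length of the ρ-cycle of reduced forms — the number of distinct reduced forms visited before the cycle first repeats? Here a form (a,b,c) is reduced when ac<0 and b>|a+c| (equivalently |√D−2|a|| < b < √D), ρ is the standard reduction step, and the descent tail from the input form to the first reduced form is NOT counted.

D = 872, ⌊√D⌋ = 29
river: ρ → (-13,14,13)
river: ρ → (13,12,-14)
river: ρ → (-14,16,11)
river: ρ → (11,28,-2)
river: ρ → (-2,28,11)
river: ρ → (11,16,-14)
river: ρ → (-14,12,13)
river: ρ → (13,14,-13)
river: ρ → (-13,12,14)
river: ρ → (14,16,-11)
river: ρ → (-11,28,2)
river: ρ → (2,28,-11)
river: ρ → (-11,16,14)
river: ρ → (14,12,-13)
ρ-cycle length = 14 (tail of 0 descent steps not counted)

14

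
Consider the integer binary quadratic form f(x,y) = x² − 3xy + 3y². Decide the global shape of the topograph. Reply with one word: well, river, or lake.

D = b²−4ac = (-3)² − 4·1·3 = -3
D < 0 ⇒ definite ⇒ every region one sign ⇒ single well

well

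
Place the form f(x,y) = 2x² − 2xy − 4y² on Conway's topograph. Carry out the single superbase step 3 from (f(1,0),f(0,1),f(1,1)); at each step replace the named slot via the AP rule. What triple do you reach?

start (2,-4,-4) = (f(1,0),f(0,1),f(1,1))
replace slot 3: 2·(2+(-4)) − (-4) = 0 → (2,-4,0)

2,-4,0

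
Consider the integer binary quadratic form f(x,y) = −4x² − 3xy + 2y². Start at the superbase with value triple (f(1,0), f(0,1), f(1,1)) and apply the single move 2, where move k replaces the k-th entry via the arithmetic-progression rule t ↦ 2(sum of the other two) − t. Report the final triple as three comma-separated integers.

start (-4,2,-5) = (f(1,0),f(0,1),f(1,1))
replace slot 2: 2·((-4)+(-5)) − 2 = -20 → (-4,-20,-5)

-4,-20,-5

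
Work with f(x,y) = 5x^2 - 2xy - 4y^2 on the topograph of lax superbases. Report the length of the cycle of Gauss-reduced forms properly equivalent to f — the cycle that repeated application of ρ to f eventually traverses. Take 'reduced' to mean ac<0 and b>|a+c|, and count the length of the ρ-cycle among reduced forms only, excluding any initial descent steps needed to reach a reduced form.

D = 84, ⌊√D⌋ = 9
descent: ρ → (-4,2,5)  [lands on river]
river: ρ → (5,8,-1)
river: ρ → (-1,8,5)
river: ρ → (5,2,-4)
river: ρ → (-4,6,3)
river: ρ → (3,6,-4)
ρ-cycle length = 6 (tail of 1 descent step not counted)

6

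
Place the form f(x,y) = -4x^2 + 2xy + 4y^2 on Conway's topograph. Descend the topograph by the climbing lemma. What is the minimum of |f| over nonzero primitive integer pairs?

river: ρ → (4,6,-2)
river: ρ → (-2,6,4)
river: ρ → (4,2,-4)
river: ρ → (-4,6,2)
river: ρ → (2,6,-4)
river: ρ → (-4,2,4)
closes: descent 0, river 6
min |a| on river = 2

2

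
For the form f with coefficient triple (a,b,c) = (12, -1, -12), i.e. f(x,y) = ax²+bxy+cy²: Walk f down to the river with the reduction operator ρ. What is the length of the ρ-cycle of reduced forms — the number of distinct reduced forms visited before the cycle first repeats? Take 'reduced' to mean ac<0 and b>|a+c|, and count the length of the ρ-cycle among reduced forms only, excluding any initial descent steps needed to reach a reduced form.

D = 577, ⌊√D⌋ = 24
descent: ρ → (-12,1,12)  [lands on river]
river: ρ → (12,23,-1)
river: ρ → (-1,23,12)
river: ρ → (12,1,-12)
river: ρ → (-12,23,1)
river: ρ → (1,23,-12)
ρ-cycle length = 6 (tail of 1 descent step not counted)

6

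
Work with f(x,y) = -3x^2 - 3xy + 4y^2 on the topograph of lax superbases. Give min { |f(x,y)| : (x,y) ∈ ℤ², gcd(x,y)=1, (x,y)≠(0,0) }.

descent: ρ → (4,3,-3)  [lands on river]
river: ρ → (-3,3,4)
river: ρ → (4,5,-2)
river: ρ → (-2,7,1)
river: ρ → (1,7,-2)
river: ρ → (-2,5,4)
closes: descent 1, river 6
min |a| on river = 1

1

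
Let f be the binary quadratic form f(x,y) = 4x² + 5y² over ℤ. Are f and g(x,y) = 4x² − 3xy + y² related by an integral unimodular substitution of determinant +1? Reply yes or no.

D₁ = -80, D₂ = -7
discriminants differ ⇒ not SL₂(ℤ)-equivalent

no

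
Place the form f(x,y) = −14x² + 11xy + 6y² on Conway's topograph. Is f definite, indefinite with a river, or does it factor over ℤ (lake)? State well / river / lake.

D = b²−4ac = 11² − 4·(-14)·6 = 457
D > 0 non-square ⇒ indefinite ⇒ periodic river

river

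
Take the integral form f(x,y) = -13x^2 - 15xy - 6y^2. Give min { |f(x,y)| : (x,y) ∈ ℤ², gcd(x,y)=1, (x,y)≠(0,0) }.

translate: b→-11 (≡15 mod 26), so (13,15,6)→(13,-11,4)
flip: (13,-11,4)→(4,11,13)
translate: b→3 (≡11 mod 8), so (4,11,13)→(4,3,6)
reduced (well bottom): (4,3,6) with a≤c, −a<b≤a
well minimum |f| = |-4| = 4 (negative-definite)

4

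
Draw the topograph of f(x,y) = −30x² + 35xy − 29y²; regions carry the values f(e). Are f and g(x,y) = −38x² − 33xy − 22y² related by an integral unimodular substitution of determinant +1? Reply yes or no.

D₁ = -2255, D₂ = -2255
f is negative-definite; reduce −f:
−f: translate: b→25 (≡-35 mod 60), so (30,-35,29)→(30,25,24)
−f: flip: (30,25,24)→(24,-25,30)
−f: translate: b→23 (≡-25 mod 48), so (24,-25,30)→(24,23,29)
−f: reduced (well bottom): (24,23,29) with a≤c, −a<b≤a
flip sign back: reduced form of f is (-24,-23,-29)
g is negative-definite; reduce −g:
−g: flip: (38,33,22)→(22,-33,38)
−g: translate: b→11 (≡-33 mod 44), so (22,-33,38)→(22,11,27)
−g: reduced (well bottom): (22,11,27) with a≤c, −a<b≤a
flip sign back: reduced form of g is (-22,-11,-27)
reduced forms (-24, -23, -29) vs (-22, -11, -27) ⇒ inequivalent

no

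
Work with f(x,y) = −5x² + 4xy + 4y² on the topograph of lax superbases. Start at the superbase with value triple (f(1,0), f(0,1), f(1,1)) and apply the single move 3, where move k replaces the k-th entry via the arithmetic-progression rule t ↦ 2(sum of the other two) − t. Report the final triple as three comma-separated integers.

start (-5,4,3) = (f(1,0),f(0,1),f(1,1))
replace slot 3: 2·((-5)+4) − 3 = -5 → (-5,4,-5)

-5,4,-5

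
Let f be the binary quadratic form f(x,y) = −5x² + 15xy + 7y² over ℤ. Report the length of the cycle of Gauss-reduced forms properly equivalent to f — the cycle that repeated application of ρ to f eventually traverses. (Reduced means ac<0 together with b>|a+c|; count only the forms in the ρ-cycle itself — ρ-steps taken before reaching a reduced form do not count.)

D = 365, ⌊√D⌋ = 19
river: ρ → (7,13,-7)
river: ρ → (-7,15,5)
river: ρ → (5,15,-7)
river: ρ → (-7,13,7)
river: ρ → (7,15,-5)
river: ρ → (-5,15,7)
ρ-cycle length = 6 (tail of 0 descent steps not counted)

6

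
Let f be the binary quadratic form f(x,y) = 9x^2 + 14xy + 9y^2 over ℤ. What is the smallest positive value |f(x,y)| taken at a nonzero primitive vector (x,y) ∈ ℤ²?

translate: b→-4 (≡14 mod 18), so (9,14,9)→(9,-4,4)
flip: (9,-4,4)→(4,4,9)
reduced (well bottom): (4,4,9) with a≤c, −a<b≤a
well minimum = a = 4

4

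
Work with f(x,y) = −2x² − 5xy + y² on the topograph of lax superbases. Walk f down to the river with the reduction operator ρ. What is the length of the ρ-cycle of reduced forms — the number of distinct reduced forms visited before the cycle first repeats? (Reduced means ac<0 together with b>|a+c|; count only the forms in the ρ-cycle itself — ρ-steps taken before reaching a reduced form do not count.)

D = 33, ⌊√D⌋ = 5
descent: ρ → (1,5,-2)  [lands on river]
river: ρ → (-2,3,3)
river: ρ → (3,3,-2)
river: ρ → (-2,5,1)
ρ-cycle length = 4 (tail of 1 descent step not counted)

4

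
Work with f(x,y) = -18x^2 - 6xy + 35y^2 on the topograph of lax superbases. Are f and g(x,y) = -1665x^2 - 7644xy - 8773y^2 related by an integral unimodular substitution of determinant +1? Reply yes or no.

D₁ = 2556, D₂ = 2556
river cycle of f (length 16): (-18, 30, 23), (23, 16, -25), (-25, 34, 14), (14, 50, -1), (-1, 50, 14), (14, 34, -25), (-25, 16, 23), (23, 30, -18), (-18, 42, 11), (11, 46, -10), … (6 more)
river cycle of g (length 16): (-18, 30, 23), (23, 16, -25), (-25, 34, 14), (14, 50, -1), (-1, 50, 14), (14, 34, -25), (-25, 16, 23), (23, 30, -18), (-18, 42, 11), (11, 46, -10), … (6 more)
cycles coincide ⇒ equivalent

yes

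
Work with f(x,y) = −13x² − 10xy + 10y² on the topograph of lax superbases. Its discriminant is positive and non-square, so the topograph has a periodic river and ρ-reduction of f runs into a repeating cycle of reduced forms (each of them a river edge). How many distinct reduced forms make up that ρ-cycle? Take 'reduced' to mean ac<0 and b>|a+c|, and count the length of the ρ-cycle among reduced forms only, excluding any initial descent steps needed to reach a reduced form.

D = 620, ⌊√D⌋ = 24
descent: ρ → (10,10,-13)  [lands on river]
river: ρ → (-13,16,7)
river: ρ → (7,12,-17)
river: ρ → (-17,22,2)
river: ρ → (2,22,-17)
river: ρ → (-17,12,7)
river: ρ → (7,16,-13)
river: ρ → (-13,10,10)
ρ-cycle length = 8 (tail of 1 descent step not counted)

8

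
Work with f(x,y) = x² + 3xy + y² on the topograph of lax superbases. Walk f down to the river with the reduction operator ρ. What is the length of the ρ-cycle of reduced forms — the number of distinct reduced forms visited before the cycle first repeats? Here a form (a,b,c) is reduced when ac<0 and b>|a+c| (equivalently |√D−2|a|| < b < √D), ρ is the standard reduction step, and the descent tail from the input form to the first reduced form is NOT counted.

D = 5, ⌊√D⌋ = 2
descent: ρ → (1,1,-1)  [lands on river]
river: ρ → (-1,1,1)
ρ-cycle length = 2 (tail of 1 descent step not counted)

2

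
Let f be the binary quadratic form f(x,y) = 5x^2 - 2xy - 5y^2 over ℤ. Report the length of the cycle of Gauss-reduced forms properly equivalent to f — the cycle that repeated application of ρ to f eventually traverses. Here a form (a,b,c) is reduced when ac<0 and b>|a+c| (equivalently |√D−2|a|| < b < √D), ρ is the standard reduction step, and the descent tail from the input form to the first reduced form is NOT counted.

D = 104, ⌊√D⌋ = 10
descent: ρ → (-5,2,5)  [lands on river]
river: ρ → (5,8,-2)
river: ρ → (-2,8,5)
river: ρ → (5,2,-5)
river: ρ → (-5,8,2)
river: ρ → (2,8,-5)
ρ-cycle length = 6 (tail of 1 descent step not counted)

6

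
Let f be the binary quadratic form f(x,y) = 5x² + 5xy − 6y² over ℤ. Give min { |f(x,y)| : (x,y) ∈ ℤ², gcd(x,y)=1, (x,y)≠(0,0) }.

river: ρ → (-6,7,4)
river: ρ → (4,9,-4)
river: ρ → (-4,7,6)
river: ρ → (6,5,-5)
river: ρ → (-5,5,6)
river: ρ → (6,7,-4)
river: ρ → (-4,9,4)
river: ρ → (4,7,-6)
river: ρ → (-6,5,5)
river: ρ → (5,5,-6)
closes: descent 0, river 10
min |a| on river = 4

4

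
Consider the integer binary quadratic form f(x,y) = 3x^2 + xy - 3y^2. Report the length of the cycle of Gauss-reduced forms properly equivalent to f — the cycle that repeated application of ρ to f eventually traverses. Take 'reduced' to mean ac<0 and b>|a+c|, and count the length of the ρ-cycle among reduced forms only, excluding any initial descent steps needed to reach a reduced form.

D = 37, ⌊√D⌋ = 6
river: ρ → (-3,5,1)
river: ρ → (1,5,-3)
river: ρ → (-3,1,3)
river: ρ → (3,5,-1)
river: ρ → (-1,5,3)
river: ρ → (3,1,-3)
ρ-cycle length = 6 (tail of 0 descent steps not counted)

6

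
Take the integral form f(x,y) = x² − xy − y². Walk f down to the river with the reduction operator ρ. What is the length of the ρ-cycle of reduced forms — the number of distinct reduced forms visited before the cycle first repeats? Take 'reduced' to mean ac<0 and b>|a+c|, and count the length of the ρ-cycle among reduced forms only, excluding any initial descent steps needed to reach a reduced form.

D = 5, ⌊√D⌋ = 2
descent: ρ → (-1,1,1)  [lands on river]
river: ρ → (1,1,-1)
ρ-cycle length = 2 (tail of 1 descent step not counted)

2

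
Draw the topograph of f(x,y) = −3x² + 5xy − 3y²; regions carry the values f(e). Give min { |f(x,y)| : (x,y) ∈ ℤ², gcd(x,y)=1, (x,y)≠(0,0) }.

translate: b→1 (≡-5 mod 6), so (3,-5,3)→(3,1,1)
flip: (3,1,1)→(1,-1,3)
translate: b→1 (≡-1 mod 2), so (1,-1,3)→(1,1,3)
reduced (well bottom): (1,1,3) with a≤c, −a<b≤a
well minimum |f| = |-1| = 1 (negative-definite)

1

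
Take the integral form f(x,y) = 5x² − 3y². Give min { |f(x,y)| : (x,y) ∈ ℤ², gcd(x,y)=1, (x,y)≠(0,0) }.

descent: ρ → (-3,6,2)  [lands on river]
river: ρ → (2,6,-3)
closes: descent 1, river 2
min |a| on river = 2

2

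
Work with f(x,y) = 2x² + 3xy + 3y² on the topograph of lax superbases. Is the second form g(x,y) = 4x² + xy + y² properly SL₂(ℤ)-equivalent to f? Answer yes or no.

D₁ = -15, D₂ = -15
f: translate: b→-1 (≡3 mod 4), so (2,3,3)→(2,-1,2)
f: flip: (2,-1,2)→(2,1,2)
f: reduced (well bottom): (2,1,2) with a≤c, −a<b≤a
g: flip: (4,1,1)→(1,-1,4)
g: translate: b→1 (≡-1 mod 2), so (1,-1,4)→(1,1,4)
g: reduced (well bottom): (1,1,4) with a≤c, −a<b≤a
reduced forms (2, 1, 2) vs (1, 1, 4) ⇒ inequivalent

no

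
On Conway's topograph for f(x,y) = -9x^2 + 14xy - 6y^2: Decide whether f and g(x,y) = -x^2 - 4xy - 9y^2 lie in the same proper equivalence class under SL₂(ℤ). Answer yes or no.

D₁ = -20, D₂ = -20
f is negative-definite; reduce −f:
−f: translate: b→4 (≡-14 mod 18), so (9,-14,6)→(9,4,1)
−f: flip: (9,4,1)→(1,-4,9)
−f: translate: b→0 (≡-4 mod 2), so (1,-4,9)→(1,0,5)
−f: reduced (well bottom): (1,0,5) with a≤c, −a<b≤a
flip sign back: reduced form of f is (-1,0,-5)
g is negative-definite; reduce −g:
−g: translate: b→0 (≡4 mod 2), so (1,4,9)→(1,0,5)
−g: reduced (well bottom): (1,0,5) with a≤c, −a<b≤a
flip sign back: reduced form of g is (-1,0,-5)
reduced forms (-1, 0, -5) vs (-1, 0, -5) ⇒ equivalent

yes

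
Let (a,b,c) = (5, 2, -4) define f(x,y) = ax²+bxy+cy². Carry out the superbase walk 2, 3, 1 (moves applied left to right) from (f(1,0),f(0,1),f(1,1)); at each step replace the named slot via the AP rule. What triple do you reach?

start (5,-4,3) = (f(1,0),f(0,1),f(1,1))
replace slot 2: 2·(5+3) − (-4) = 20 → (5,20,3)
replace slot 3: 2·(5+20) − 3 = 47 → (5,20,47)
replace slot 1: 2·(20+47) − 5 = 129 → (129,20,47)

129,20,47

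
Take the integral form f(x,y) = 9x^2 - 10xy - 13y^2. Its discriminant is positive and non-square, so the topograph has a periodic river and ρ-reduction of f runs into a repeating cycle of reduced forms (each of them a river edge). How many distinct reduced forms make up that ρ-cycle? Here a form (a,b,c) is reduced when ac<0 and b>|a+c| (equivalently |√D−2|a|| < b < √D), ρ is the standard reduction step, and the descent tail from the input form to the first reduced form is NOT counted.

D = 568, ⌊√D⌋ = 23
descent: ρ → (-13,10,9)  [lands on river]
river: ρ → (9,8,-14)
river: ρ → (-14,20,3)
river: ρ → (3,22,-7)
river: ρ → (-7,20,6)
river: ρ → (6,16,-13)
ρ-cycle length = 6 (tail of 1 descent step not counted)

6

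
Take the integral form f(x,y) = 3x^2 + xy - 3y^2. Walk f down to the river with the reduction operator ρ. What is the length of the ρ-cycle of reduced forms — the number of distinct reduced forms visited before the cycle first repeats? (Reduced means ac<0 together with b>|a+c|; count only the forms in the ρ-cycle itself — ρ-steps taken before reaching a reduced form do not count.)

D = 37, ⌊√D⌋ = 6
river: ρ → (-3,5,1)
river: ρ → (1,5,-3)
river: ρ → (-3,1,3)
river: ρ → (3,5,-1)
river: ρ → (-1,5,3)
river: ρ → (3,1,-3)
ρ-cycle length = 6 (tail of 0 descent steps not counted)

6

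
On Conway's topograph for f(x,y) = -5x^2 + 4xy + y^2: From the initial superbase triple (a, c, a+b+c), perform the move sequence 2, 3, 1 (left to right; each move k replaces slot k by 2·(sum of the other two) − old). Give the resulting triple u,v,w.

start (-5,1,0) = (f(1,0),f(0,1),f(1,1))
replace slot 2: 2·((-5)+0) − 1 = -11 → (-5,-11,0)
replace slot 3: 2·((-5)+(-11)) − 0 = -32 → (-5,-11,-32)
replace slot 1: 2·((-11)+(-32)) − (-5) = -81 → (-81,-11,-32)

-81,-11,-32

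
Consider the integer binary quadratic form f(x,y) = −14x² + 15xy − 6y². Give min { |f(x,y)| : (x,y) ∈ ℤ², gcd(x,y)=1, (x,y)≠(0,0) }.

translate: b→13 (≡-15 mod 28), so (14,-15,6)→(14,13,5)
flip: (14,13,5)→(5,-13,14)
translate: b→-3 (≡-13 mod 10), so (5,-13,14)→(5,-3,6)
reduced (well bottom): (5,-3,6) with a≤c, −a<b≤a
well minimum |f| = |-5| = 5 (negative-definite)

5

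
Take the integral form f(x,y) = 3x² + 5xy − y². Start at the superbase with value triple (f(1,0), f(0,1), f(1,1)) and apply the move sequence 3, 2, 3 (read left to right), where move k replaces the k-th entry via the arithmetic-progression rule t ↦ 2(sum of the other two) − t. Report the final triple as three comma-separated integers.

start (3,-1,7) = (f(1,0),f(0,1),f(1,1))
replace slot 3: 2·(3+(-1)) − 7 = -3 → (3,-1,-3)
replace slot 2: 2·(3+(-3)) − (-1) = 1 → (3,1,-3)
replace slot 3: 2·(3+1) − (-3) = 11 → (3,1,11)

3,1,11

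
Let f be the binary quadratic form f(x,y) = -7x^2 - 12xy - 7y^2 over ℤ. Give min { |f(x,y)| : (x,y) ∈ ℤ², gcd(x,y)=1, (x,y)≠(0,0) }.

translate: b→-2 (≡12 mod 14), so (7,12,7)→(7,-2,2)
flip: (7,-2,2)→(2,2,7)
reduced (well bottom): (2,2,7) with a≤c, −a<b≤a
well minimum |f| = |-2| = 2 (negative-definite)

2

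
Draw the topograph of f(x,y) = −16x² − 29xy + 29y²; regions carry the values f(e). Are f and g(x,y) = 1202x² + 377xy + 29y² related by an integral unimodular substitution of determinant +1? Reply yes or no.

D₁ = 2697, D₂ = 2697
river cycle of f (length 18): (29, 29, -16), (-16, 35, 23), (23, 11, -28), (-28, 45, 6), (6, 51, -4), (-4, 45, 42), (42, 39, -7), (-7, 45, 24), (24, 51, -1), (-1, 51, 24), … (8 more)
river cycle of g (length 18): (29, 29, -16), (-16, 35, 23), (23, 11, -28), (-28, 45, 6), (6, 51, -4), (-4, 45, 42), (42, 39, -7), (-7, 45, 24), (24, 51, -1), (-1, 51, 24), … (8 more)
cycles coincide ⇒ equivalent

yes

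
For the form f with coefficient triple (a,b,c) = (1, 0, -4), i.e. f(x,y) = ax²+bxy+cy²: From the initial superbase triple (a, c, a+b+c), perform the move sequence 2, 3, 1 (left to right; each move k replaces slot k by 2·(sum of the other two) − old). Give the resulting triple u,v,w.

start (1,-4,-3) = (f(1,0),f(0,1),f(1,1))
replace slot 2: 2·(1+(-3)) − (-4) = 0 → (1,0,-3)
replace slot 3: 2·(1+0) − (-3) = 5 → (1,0,5)
replace slot 1: 2·(0+5) − 1 = 9 → (9,0,5)

9,0,5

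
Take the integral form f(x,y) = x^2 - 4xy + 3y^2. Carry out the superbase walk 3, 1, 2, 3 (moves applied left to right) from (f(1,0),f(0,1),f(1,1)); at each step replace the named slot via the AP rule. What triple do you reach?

start (1,3,0) = (f(1,0),f(0,1),f(1,1))
replace slot 3: 2·(1+3) − 0 = 8 → (1,3,8)
replace slot 1: 2·(3+8) − 1 = 21 → (21,3,8)
replace slot 2: 2·(21+8) − 3 = 55 → (21,55,8)
replace slot 3: 2·(21+55) − 8 = 144 → (21,55,144)

21,55,144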